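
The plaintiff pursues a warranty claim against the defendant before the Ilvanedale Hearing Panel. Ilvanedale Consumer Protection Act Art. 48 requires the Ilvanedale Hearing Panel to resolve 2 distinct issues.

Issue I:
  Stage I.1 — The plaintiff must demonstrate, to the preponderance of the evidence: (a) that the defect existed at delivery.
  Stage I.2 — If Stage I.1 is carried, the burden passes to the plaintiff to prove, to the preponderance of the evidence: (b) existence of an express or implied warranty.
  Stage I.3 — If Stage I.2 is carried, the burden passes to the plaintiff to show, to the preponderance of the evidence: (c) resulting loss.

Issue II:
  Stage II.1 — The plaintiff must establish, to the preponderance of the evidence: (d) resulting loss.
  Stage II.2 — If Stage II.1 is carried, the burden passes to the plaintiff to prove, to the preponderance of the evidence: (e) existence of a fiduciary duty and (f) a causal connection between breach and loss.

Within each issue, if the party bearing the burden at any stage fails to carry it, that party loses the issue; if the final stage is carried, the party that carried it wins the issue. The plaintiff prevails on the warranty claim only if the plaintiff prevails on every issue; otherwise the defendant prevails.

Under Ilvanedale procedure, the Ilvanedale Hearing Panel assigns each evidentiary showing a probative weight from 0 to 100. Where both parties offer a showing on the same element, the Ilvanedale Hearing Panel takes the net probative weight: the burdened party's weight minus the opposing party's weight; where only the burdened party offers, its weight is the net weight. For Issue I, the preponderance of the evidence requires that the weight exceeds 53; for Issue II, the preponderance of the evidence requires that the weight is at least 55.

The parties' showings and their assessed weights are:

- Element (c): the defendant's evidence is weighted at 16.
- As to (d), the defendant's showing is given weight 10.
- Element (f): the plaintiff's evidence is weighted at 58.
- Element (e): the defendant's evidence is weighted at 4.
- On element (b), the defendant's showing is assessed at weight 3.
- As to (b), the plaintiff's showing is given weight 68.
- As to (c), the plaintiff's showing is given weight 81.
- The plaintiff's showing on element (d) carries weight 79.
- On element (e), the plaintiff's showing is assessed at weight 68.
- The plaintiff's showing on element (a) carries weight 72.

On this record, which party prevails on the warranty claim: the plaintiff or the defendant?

plaintiff

— Issue I —
At Stage I.1 the plaintiff must meet the preponderance of the evidence (weight exceeds 53): on (a) the weight is 72, which does exceed 53, so (a) meets the standard.
  All elements met. The plaintiff retains the burden for Stage I.2.
At Stage I.2 the plaintiff must meet the preponderance of the evidence (weight exceeds 53): on (b) the weight is 68 less the opposing 3 gives net 65, which does exceed 53, so (b) meets the standard.
  Stage I.2 carried; the burden remains with the plaintiff.
At Stage I.3 the plaintiff must meet the preponderance of the evidence (weight exceeds 53): on (c) the weight is 81 less the opposing 16 gives net 65, > 53, so (c) meets the standard.
  All elements met at the final stage.
With every stage satisfied, the plaintiff prevails on this issue.
— Issue II —
Stage II.1 — burden on plaintiff; standard: the preponderance of the evidence (weight is at least 55).
    (d): 79 − 10 = 69 ≥ 55 [met]
  All elements met. The plaintiff retains the burden for Stage II.2.
Stage II.2 — burden on plaintiff; standard: the preponderance of the evidence (weight is at least 55).
    (e): 68 − 4 = 64 ≥ 55 [met]
    (f): 58 ≥ 55 [met]
  The plaintiff carries the last stage.
All stages carried — the plaintiff prevails on this issue.
Per-issue: Issue I → plaintiff; Issue II → plaintiff. The plaintiff must prevail on every issue; overall, the plaintiff prevails.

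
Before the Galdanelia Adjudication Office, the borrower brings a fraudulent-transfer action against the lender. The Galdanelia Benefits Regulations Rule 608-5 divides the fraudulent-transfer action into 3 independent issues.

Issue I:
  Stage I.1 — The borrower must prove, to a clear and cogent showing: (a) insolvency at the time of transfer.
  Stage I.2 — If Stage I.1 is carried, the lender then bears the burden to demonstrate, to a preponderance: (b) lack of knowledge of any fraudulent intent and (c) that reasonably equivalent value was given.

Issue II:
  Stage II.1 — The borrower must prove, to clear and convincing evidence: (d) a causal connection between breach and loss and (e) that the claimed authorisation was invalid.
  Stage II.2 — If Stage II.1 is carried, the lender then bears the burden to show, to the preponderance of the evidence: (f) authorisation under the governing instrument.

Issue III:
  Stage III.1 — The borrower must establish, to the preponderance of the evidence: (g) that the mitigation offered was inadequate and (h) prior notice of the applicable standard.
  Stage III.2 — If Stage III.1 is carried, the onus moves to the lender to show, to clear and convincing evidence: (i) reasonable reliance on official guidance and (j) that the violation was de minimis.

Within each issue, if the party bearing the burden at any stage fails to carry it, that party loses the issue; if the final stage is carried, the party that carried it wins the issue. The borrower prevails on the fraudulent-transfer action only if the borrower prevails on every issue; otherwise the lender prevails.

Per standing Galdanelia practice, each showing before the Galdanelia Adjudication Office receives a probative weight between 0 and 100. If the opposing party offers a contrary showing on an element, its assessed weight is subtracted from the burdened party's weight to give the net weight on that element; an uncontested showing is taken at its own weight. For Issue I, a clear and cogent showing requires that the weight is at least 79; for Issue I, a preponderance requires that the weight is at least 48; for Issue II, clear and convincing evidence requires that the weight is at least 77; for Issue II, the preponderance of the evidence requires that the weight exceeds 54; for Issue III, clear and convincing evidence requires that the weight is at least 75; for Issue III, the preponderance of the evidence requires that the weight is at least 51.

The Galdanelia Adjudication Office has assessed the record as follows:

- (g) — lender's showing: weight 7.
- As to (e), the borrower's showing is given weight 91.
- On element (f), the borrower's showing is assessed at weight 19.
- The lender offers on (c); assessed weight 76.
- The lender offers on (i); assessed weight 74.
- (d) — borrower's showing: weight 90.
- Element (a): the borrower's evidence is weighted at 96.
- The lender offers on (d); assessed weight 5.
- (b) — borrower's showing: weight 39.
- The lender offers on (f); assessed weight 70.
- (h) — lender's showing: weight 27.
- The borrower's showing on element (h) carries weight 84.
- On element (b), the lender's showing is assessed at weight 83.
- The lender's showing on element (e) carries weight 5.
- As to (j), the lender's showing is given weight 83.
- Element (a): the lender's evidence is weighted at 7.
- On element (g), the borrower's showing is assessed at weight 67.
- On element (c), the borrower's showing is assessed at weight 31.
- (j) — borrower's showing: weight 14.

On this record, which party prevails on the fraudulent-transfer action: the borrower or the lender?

borrower

— Issue I —
At Stage I.1 the borrower must meet a clear and cogent showing (weight is at least 79): on (a) the weight is 96 less the opposing 7 gives net 89, which does reach 79, so (a) meets the standard.
  The borrower carries Stage I.1; the lender now bears the burden.
At Stage I.2 the lender must meet a preponderance (weight is at least 48): on (b) the weight is 83 less the opposing 39 gives net 44, < 48, so (b) does not meet the standard; on (c) the weight is 76 less the opposing 31 gives net 45, < 48, so (c) does not meet the standard.
  Not every element is met, so the lender fails to carry Stage I.2.
So the borrower prevails on this issue.
— Issue II —
At Stage II.1 the borrower must meet clear and convincing evidence (weight is at least 77): on (d) the weight is 90 less the opposing 5 gives net 85, which does reach 77, so (d) meets the standard; on (e) the weight is 91 less the opposing 5 gives net 86, ≥ 77, so (e) meets the standard.
  The borrower carries Stage II.1; the lender now bears the burden.
At Stage II.2 the lender must meet the preponderance of the evidence (weight exceeds 54): on (f) the weight is 70 less the opposing 19 gives net 51, which does not exceed 54, so (f) does not meet the standard.
  Not every element is met, so the lender fails to carry Stage II.2.
The analysis ends at Stage II.2; the borrower prevails on this issue.
— Issue III —
Stage III.1 (borrower, the preponderance of the evidence, weight is at least 51): (g) net 67−7=60 ≥ 51 — meets; (h) net 84−27=57 ≥ 51 — meets.
  Stage III.1 is satisfied; the onus moves to the lender.
Stage III.2 (lender, clear and convincing evidence, weight is at least 75): (i) 74 < 75 — fails; (j) net 83−14=69 < 75 — fails.
  Stage III.2 not carried; the lender fails its burden.
So the borrower prevails on this issue.
Per-issue: Issue I → borrower; Issue II → borrower; Issue III → borrower. The borrower must prevail on every issue; overall, the borrower prevails.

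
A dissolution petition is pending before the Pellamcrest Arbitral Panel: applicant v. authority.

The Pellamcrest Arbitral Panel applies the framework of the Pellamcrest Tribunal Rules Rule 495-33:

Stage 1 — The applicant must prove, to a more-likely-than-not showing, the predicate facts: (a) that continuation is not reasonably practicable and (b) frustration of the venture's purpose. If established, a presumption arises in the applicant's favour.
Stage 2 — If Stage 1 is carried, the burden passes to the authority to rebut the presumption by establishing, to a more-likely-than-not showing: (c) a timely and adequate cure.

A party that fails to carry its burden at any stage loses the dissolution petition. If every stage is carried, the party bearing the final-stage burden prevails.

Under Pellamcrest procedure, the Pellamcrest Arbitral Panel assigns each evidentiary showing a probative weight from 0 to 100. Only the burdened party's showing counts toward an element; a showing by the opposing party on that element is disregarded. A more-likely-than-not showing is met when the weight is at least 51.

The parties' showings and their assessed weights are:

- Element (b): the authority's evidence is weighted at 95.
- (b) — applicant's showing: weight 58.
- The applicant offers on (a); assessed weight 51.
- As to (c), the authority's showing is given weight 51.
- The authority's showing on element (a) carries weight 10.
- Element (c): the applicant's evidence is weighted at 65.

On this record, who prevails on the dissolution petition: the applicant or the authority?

authority

At Stage 1 the applicant must meet a more-likely-than-not showing (weight is at least 51): on (a) the weight is 51 (the authority's 10 is given no effect), which does reach 51, so (a) meets the standard; on (b) the weight is 58 (the authority's 95 is given no effect), which does reach 51, so (b) meets the standard.
  Stage 1 carried; the burden shifts to the authority.
At Stage 2 the authority must meet a more-likely-than-not showing (weight is at least 51): on (c) the weight is 51 (the applicant's 65 is given no effect), ≥ 51, so (c) meets the standard.
  Stage 2 carried; the final stage is satisfied.
Every stage carried; the authority prevails.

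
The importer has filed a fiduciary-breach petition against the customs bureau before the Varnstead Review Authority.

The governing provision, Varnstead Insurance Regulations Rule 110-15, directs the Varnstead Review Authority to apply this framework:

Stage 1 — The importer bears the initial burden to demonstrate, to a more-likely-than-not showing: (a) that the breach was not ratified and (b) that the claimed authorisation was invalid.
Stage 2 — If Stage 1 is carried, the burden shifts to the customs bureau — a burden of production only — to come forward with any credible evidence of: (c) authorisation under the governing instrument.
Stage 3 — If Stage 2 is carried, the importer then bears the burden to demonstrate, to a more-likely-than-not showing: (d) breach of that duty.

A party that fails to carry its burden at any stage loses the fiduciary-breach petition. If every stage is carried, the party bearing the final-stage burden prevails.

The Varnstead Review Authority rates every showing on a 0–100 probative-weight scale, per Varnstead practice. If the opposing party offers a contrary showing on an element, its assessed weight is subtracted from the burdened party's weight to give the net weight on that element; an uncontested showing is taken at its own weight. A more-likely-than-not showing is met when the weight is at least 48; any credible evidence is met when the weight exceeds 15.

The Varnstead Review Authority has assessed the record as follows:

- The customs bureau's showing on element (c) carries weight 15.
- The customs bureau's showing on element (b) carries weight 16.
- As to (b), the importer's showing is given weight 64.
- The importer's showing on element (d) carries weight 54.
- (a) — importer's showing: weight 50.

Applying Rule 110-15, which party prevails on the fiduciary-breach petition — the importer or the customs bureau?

importer

Stage 1 — burden on importer; standard: a more-likely-than-not showing (weight is at least 48).
    (a): 50 ≥ 48 [met]
    (b): 64 − 16 = 48 ≥ 48 [met]
  All elements met. The burden passes to the customs bureau.
Stage 2 — burden on customs bureau; standard: any credible evidence (weight exceeds 15).
    (c): 15 ≤ 15 [not met]
  Not every element is met, so the customs bureau fails to carry Stage 2.
The importer prevails.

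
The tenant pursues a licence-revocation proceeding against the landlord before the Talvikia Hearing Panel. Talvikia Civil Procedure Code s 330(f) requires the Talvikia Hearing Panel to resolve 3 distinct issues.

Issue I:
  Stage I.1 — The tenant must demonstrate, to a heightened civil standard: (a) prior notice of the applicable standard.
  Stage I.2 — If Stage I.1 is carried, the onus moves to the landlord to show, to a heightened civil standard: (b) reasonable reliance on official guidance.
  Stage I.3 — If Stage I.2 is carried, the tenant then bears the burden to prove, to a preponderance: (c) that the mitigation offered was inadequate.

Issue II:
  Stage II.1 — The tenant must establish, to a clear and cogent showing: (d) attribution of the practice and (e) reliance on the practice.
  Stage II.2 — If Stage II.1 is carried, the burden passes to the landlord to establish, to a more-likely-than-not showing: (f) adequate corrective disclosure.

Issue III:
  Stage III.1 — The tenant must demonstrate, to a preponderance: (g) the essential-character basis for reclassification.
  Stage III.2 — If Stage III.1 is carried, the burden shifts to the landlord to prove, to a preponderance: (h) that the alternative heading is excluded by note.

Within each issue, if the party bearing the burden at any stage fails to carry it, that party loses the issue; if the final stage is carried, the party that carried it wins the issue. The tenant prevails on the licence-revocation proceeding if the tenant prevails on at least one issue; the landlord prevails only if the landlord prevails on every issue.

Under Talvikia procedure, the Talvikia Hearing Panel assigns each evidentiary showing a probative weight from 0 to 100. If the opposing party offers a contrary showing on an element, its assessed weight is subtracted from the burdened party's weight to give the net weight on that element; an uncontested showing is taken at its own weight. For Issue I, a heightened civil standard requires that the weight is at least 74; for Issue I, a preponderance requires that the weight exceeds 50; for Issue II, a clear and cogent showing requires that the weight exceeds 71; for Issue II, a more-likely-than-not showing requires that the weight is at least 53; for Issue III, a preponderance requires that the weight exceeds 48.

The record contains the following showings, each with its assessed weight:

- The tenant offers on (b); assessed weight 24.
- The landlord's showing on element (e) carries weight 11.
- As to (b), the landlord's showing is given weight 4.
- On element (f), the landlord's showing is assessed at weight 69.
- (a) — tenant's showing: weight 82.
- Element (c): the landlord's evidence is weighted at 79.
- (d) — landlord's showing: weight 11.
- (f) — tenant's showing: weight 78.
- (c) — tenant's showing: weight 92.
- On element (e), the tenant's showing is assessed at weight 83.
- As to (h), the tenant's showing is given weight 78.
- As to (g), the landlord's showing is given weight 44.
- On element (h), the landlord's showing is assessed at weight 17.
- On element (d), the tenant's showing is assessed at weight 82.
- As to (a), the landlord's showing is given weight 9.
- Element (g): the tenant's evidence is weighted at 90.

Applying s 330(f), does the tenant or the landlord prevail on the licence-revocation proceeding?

landlord

— Issue I —
Stage I.1 (tenant, a heightened civil standard, weight is at least 74): (a) net 82−9=73 < 74 — fails.
  The tenant does not carry Stage I.1.
The analysis ends at Stage I.1; the landlord prevails on this issue.
— Issue II —
Stage II.1 — burden on tenant; standard: a clear and cogent showing (weight exceeds 71).
    (d): 82 − 11 = 71 ≤ 71 [not met]
    (e): 83 − 11 = 72 > 71 [met]
  Not every element is met, so the tenant fails to carry Stage II.1.
The analysis ends at Stage II.1; the landlord prevails on this issue.
— Issue III —
Stage III.1 (tenant, a preponderance, weight exceeds 48): (g) net 90−44=46 ≤ 48 — fails.
  Not every element is met, so the tenant fails to carry Stage III.1.
The analysis ends at Stage III.1; the landlord prevails on this issue.
Per-issue: Issue I → landlord; Issue II → landlord; Issue III → landlord. The tenant must prevail on at least one issue; overall, the landlord prevails.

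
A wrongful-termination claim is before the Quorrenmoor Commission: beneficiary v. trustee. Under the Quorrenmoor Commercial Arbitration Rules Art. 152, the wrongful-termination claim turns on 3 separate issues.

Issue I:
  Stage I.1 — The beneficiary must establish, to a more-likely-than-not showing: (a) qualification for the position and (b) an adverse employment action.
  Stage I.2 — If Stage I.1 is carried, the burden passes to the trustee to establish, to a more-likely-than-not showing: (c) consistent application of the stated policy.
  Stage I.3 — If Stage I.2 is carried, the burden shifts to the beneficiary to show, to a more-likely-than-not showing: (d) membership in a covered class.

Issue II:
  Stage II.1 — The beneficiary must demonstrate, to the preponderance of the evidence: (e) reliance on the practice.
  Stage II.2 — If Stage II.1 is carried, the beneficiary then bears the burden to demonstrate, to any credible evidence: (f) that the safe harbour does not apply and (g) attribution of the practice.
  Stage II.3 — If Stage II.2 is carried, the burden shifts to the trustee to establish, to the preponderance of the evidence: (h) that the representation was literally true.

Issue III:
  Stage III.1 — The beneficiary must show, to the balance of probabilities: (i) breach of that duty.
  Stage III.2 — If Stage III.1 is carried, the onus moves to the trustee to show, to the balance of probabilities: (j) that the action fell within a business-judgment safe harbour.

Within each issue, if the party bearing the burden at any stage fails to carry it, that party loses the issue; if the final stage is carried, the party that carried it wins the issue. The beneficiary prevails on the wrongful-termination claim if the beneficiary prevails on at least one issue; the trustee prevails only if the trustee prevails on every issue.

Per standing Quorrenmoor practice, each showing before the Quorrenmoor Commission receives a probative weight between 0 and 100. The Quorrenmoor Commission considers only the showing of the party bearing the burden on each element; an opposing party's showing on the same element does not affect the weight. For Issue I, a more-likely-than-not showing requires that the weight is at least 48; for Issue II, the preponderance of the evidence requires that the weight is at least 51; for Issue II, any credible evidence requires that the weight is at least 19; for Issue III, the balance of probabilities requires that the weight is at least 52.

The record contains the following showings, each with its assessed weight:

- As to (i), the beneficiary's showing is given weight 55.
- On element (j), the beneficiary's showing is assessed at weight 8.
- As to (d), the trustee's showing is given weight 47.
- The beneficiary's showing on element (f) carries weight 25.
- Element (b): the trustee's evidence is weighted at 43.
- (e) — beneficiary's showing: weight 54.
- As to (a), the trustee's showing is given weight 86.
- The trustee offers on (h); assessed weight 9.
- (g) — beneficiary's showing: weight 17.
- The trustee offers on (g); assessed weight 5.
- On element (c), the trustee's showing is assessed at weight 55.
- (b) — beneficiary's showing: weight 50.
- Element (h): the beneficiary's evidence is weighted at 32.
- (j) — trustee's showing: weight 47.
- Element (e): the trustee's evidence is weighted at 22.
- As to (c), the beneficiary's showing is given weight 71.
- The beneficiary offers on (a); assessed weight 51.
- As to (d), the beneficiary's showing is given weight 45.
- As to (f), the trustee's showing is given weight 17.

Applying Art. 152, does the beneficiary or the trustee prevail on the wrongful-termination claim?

beneficiary

— Issue I —
At Stage I.1 the beneficiary must meet a more-likely-than-not showing (weight is at least 48): on (a) the weight is 51 (the trustee's 86 is given no effect), which does reach 48, so (a) meets the standard; on (b) the weight is 50 (the trustee's 43 is given no effect), ≥ 48, so (b) meets the standard.
  The beneficiary carries Stage I.1; the trustee now bears the burden.
At Stage I.2 the trustee must meet a more-likely-than-not showing (weight is at least 48): on (c) the weight is 55 (the beneficiary's 71 is given no effect), ≥ 48, so (c) meets the standard.
  Stage I.2 is satisfied; the onus moves to the beneficiary.
At Stage I.3 the beneficiary must meet a more-likely-than-not showing (weight is at least 48): on (d) the weight is 45 (the trustee's 47 is given no effect), which does not reach 48, so (d) does not meet the standard.
  Not every element is met, so the beneficiary fails to carry Stage I.3.
So the trustee prevails on this issue.
— Issue II —
At Stage II.1 the beneficiary must meet the preponderance of the evidence (weight is at least 51): on (e) the weight is 54 (the trustee's 22 is given no effect), ≥ 51, so (e) meets the standard.
  Stage II.1 carried; the burden remains with the beneficiary.
At Stage II.2 the beneficiary must meet any credible evidence (weight is at least 19): on (f) the weight is 25 (the trustee's 17 is given no effect), ≥ 19, so (f) meets the standard; on (g) the weight is 17 (the trustee's 5 is given no effect), < 19, so (g) does not meet the standard.
  The beneficiary does not carry Stage II.2.
So the trustee prevails on this issue.
— Issue III —
Stage III.1 (beneficiary, the balance of probabilities, weight is at least 52): (i) 55 ≥ 52 — meets.
  Stage III.1 is satisfied; the onus moves to the trustee.
Stage III.2 (trustee, the balance of probabilities, weight is at least 52): (j) 47 (beneficiary's 8 disregarded) < 52 — fails.
  The trustee does not carry Stage III.2.
The analysis ends at Stage III.2; the beneficiary prevails on this issue.
Per-issue: Issue I → trustee; Issue II → trustee; Issue III → beneficiary. The beneficiary must prevail on at least one issue; overall, the beneficiary prevails.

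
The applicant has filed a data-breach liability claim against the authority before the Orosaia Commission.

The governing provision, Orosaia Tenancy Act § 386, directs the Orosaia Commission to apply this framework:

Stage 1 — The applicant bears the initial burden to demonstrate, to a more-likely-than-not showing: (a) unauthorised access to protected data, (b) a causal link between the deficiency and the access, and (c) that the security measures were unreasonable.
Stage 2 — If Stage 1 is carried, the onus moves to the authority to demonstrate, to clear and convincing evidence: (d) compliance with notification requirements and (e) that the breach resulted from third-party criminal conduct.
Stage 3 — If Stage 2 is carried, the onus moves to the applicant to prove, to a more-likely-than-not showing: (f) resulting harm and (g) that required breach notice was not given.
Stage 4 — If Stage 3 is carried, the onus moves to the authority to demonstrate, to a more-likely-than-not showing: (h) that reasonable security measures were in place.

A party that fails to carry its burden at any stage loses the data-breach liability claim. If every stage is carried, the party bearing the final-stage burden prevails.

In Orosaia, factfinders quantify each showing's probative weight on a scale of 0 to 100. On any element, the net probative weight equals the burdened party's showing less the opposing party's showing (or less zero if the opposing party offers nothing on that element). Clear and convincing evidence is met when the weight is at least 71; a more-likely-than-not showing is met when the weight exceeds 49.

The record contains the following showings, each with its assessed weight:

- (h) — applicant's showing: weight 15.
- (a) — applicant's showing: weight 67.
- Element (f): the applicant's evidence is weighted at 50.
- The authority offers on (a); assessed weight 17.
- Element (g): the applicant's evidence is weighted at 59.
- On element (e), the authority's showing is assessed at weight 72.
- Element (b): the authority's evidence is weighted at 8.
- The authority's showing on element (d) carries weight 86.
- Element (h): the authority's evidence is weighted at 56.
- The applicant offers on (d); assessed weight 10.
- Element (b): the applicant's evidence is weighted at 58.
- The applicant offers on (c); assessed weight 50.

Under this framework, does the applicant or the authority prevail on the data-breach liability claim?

Stage 1 (applicant, a more-likely-than-not showing, weight exceeds 49): (a) net 67−17=50 > 49 — meets; (b) net 58−8=50 > 49 — meets; (c) 50 > 49 — meets.
  Stage 1 carried; the burden shifts to the authority.
Stage 2 (authority, clear and convincing evidence, weight is at least 71): (d) net 86−10=76 ≥ 71 — meets; (e) 72 ≥ 71 — meets.
  Stage 2 carried; the burden shifts to the applicant.
Stage 3 (applicant, a more-likely-than-not showing, weight exceeds 49): (f) 50 > 49 — meets; (g) 59 > 49 — meets.
  Stage 3 carried; the burden shifts to the authority.
Stage 4 (authority, a more-likely-than-not showing, weight exceeds 49): (h) net 56−15=41 ≤ 49 — fails.
  Not every element is met, so the authority fails to carry Stage 4.
The analysis ends at Stage 4; the applicant prevails.

applicant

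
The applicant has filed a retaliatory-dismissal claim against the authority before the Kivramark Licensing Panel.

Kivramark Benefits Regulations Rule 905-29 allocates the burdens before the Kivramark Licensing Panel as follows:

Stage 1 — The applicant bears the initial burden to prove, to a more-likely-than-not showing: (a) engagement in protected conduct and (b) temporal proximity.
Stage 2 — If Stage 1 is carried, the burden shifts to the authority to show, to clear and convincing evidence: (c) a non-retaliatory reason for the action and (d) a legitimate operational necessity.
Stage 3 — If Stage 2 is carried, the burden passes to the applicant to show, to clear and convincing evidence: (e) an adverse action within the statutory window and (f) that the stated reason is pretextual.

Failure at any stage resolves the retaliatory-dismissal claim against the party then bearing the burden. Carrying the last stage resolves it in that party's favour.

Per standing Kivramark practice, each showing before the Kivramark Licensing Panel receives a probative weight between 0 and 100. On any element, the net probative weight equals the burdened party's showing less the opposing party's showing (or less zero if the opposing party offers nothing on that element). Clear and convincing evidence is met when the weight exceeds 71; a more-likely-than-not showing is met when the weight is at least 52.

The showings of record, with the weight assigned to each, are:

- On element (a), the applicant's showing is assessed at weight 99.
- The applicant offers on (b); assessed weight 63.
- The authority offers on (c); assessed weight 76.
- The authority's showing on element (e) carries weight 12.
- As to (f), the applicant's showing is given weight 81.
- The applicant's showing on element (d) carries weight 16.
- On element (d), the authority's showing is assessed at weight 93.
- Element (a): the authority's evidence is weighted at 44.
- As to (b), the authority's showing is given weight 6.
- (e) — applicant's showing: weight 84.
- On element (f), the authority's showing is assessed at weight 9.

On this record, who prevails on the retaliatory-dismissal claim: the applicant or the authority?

At Stage 1 the applicant must meet a more-likely-than-not showing (weight is at least 52): on (a) the weight is 99 less the opposing 44 gives net 55, ≥ 52, so (a) meets the standard; on (b) the weight is 63 less the opposing 6 gives net 57, which does reach 52, so (b) meets the standard.
  Stage 1 carried; the burden shifts to the authority.
At Stage 2 the authority must meet clear and convincing evidence (weight exceeds 71): on (c) the weight is 76, > 71, so (c) meets the standard; on (d) the weight is 93 less the opposing 16 gives net 77, > 71, so (d) meets the standard.
  All elements met. The burden passes to the applicant.
At Stage 3 the applicant must meet clear and convincing evidence (weight exceeds 71): on (e) the weight is 84 less the opposing 12 gives net 72, > 71, so (e) meets the standard; on (f) the weight is 81 less the opposing 9 gives net 72, which does exceed 71, so (f) meets the standard.
  The applicant carries the last stage.
All stages carried — the applicant prevails.

applicant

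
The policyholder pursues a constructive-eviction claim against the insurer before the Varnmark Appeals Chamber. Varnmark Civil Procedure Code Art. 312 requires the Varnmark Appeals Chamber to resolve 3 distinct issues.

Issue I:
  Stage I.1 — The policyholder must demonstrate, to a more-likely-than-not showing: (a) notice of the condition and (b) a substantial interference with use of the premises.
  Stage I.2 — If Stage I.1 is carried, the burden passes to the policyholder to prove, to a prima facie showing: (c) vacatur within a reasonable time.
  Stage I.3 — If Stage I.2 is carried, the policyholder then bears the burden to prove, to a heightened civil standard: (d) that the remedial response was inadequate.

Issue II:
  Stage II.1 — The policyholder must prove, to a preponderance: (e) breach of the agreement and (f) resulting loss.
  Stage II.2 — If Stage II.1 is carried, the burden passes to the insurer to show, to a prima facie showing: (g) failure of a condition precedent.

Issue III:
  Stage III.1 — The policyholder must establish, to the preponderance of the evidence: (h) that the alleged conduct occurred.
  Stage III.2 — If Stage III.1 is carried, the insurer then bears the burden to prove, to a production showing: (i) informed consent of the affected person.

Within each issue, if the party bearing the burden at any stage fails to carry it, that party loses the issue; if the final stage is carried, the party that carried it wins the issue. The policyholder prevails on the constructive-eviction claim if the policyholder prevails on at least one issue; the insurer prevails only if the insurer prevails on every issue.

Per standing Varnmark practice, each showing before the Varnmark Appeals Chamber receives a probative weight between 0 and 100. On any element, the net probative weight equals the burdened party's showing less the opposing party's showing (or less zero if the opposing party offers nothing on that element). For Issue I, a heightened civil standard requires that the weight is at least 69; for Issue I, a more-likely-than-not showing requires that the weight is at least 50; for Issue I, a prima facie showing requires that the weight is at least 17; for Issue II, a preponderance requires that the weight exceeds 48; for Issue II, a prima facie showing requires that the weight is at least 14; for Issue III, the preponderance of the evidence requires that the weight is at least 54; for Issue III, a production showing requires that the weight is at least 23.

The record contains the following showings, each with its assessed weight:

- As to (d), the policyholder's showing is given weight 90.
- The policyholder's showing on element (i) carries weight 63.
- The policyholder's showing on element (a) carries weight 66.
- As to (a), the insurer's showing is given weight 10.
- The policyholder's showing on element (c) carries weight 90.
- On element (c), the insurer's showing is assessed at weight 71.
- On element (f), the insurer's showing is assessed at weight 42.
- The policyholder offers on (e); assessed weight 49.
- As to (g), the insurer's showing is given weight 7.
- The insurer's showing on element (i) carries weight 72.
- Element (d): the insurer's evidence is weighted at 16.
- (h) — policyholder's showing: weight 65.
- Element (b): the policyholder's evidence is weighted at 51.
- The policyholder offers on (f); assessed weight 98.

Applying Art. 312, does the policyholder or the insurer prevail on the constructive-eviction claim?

— Issue I —
At Stage I.1 the policyholder must meet a more-likely-than-not showing (weight is at least 50): on (a) the weight is 66 less the opposing 10 gives net 56, ≥ 50, so (a) meets the standard; on (b) the weight is 51, ≥ 50, so (b) meets the standard.
  Stage I.1 is satisfied; the policyholder continues to bear the burden.
At Stage I.2 the policyholder must meet a prima facie showing (weight is at least 17): on (c) the weight is 90 less the opposing 71 gives net 19, which does reach 17, so (c) meets the standard.
  All elements met. The policyholder retains the burden for Stage I.3.
At Stage I.3 the policyholder must meet a heightened civil standard (weight is at least 69): on (d) the weight is 90 less the opposing 16 gives net 74, ≥ 69, so (d) meets the standard.
  The policyholder carries the last stage.
All stages carried — the policyholder prevails on this issue.
— Issue II —
At Stage II.1 the policyholder must meet a preponderance (weight exceeds 48): on (e) the weight is 49, > 48, so (e) meets the standard; on (f) the weight is 98 less the opposing 42 gives net 56, which does exceed 48, so (f) meets the standard.
  The policyholder carries Stage II.1; the insurer now bears the burden.
At Stage II.2 the insurer must meet a prima facie showing (weight is at least 14): on (g) the weight is 7, which does not reach 14, so (g) does not meet the standard.
  The insurer does not carry Stage II.2.
So the policyholder prevails on this issue.
— Issue III —
At Stage III.1 the policyholder must meet the preponderance of the evidence (weight is at least 54): on (h) the weight is 65, ≥ 54, so (h) meets the standard.
  Stage III.1 carried; the burden shifts to the insurer.
At Stage III.2 the insurer must meet a production showing (weight is at least 23): on (i) the weight is 72 less the opposing 63 gives net 9, which does not reach 23, so (i) does not meet the standard.
  Not every element is met, so the insurer fails to carry Stage III.2.
The policyholder prevails on this issue.
Per-issue: Issue I → policyholder; Issue II → policyholder; Issue III → policyholder. The policyholder must prevail on at least one issue; overall, the policyholder prevails.

policyholder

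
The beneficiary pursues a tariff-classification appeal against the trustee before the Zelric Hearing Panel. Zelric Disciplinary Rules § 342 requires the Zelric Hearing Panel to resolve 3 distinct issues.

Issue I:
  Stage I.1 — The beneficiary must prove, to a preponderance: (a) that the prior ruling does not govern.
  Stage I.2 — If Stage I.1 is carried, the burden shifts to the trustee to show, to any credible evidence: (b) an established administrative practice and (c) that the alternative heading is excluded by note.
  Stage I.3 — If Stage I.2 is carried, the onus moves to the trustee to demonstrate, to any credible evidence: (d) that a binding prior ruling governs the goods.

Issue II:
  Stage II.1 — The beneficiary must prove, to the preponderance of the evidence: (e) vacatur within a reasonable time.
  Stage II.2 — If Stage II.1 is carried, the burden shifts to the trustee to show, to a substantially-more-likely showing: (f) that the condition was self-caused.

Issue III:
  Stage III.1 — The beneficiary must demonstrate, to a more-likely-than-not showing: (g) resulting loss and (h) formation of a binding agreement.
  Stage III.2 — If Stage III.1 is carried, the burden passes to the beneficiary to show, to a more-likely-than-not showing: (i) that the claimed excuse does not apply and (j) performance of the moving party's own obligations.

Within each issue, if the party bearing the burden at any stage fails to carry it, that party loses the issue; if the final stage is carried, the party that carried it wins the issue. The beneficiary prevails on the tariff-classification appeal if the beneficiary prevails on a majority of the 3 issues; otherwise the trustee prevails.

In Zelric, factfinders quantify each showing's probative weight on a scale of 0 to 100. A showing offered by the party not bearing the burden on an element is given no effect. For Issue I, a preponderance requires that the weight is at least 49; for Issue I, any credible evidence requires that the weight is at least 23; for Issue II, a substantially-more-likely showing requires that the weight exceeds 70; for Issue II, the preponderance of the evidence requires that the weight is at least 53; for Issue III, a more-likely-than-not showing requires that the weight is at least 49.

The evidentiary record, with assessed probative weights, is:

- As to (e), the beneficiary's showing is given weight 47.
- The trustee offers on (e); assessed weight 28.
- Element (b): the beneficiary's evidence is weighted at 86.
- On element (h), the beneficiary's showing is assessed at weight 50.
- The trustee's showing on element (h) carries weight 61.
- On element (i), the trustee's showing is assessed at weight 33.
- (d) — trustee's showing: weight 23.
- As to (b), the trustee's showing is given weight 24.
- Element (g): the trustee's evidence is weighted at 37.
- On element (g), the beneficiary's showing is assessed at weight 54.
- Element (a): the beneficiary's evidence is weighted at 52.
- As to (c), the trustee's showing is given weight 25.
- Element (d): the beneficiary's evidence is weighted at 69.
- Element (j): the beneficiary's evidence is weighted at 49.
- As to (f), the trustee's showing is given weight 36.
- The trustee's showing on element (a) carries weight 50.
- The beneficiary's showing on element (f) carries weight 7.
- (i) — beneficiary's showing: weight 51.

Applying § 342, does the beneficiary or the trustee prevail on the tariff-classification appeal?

trustee

— Issue I —
Stage I.1 — burden on beneficiary; standard: a preponderance (weight is at least 49).
    (a): 52 (trustee's 50 disregarded) ≥ 49 [met]
  Stage I.1 carried; the burden shifts to the trustee.
Stage I.2 — burden on trustee; standard: any credible evidence (weight is at least 23).
    (b): 24 (beneficiary's 86 disregarded) ≥ 23 [met]
    (c): 25 ≥ 23 [met]
  Stage I.2 is satisfied; the trustee continues to bear the burden.
Stage I.3 — burden on trustee; standard: any credible evidence (weight is at least 23).
    (d): 23 (beneficiary's 69 disregarded) ≥ 23 [met]
  Stage I.3 carried; the final stage is satisfied.
All stages carried — the trustee prevails on this issue.
— Issue II —
At Stage II.1 the beneficiary must meet the preponderance of the evidence (weight is at least 53): on (e) the weight is 47 (the trustee's 28 is given no effect), < 53, so (e) does not meet the standard.
  Stage II.1 not carried; the beneficiary fails its burden.
So the trustee prevails on this issue.
— Issue III —
Stage III.1 (beneficiary, a more-likely-than-not showing, weight is at least 49): (g) 54 (trustee's 37 disregarded) ≥ 49 — meets; (h) 50 (trustee's 61 disregarded) ≥ 49 — meets.
  All elements met. The beneficiary retains the burden for Stage III.2.
Stage III.2 (beneficiary, a more-likely-than-not showing, weight is at least 49): (i) 51 (trustee's 33 disregarded) ≥ 49 — meets; (j) 49 ≥ 49 — meets.
  Stage III.2 carried; the final stage is satisfied.
All stages carried — the beneficiary prevails on this issue.
Per-issue: Issue I → trustee; Issue II → trustee; Issue III → beneficiary. The beneficiary must prevail on a majority of issues; overall, the trustee prevails.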